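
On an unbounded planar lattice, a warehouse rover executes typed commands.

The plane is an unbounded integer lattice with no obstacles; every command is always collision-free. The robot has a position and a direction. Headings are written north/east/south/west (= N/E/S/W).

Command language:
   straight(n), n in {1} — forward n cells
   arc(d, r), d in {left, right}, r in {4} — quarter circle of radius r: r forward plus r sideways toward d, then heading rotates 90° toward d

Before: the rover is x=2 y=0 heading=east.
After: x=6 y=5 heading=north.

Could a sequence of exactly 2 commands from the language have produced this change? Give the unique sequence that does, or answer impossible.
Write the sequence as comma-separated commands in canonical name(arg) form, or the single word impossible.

key: order matters: swapping arc(left, 4) and straight(1) lands elsewhere
initial: x=2 y=0 heading=east
step 1 (arc(left, 4)): x=6 y=4 heading=north
step 2 (straight(1)): x=6 y=5 heading=north
no other 2-command option fits: unique.

arc(left, 4), straight(1)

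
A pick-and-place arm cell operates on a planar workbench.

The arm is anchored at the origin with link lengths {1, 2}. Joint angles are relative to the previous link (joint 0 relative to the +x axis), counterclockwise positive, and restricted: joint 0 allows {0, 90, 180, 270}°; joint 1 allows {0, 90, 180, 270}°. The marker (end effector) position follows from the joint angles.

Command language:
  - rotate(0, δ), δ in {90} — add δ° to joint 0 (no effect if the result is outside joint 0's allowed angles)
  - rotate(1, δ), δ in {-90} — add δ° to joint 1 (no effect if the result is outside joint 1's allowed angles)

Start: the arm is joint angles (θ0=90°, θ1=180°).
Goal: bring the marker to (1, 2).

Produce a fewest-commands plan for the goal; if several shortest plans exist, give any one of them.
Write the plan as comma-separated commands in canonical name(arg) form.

from: joint angles (θ0=90°, θ1=180°)
[1] after rotate(0, 90): joint angles (θ0=180°, θ1=180°)
[2] after rotate(0, 90): joint angles (θ0=270°, θ1=180°)
[3] after rotate(0, 90): joint angles (θ0=0°, θ1=180°)
[4] after rotate(1, -90): joint angles (θ0=0°, θ1=90°)
minimal: 4 command(s), checked below 4.

rotate(0, 90), rotate(0, 90), rotate(0, 90), rotate(1, -90)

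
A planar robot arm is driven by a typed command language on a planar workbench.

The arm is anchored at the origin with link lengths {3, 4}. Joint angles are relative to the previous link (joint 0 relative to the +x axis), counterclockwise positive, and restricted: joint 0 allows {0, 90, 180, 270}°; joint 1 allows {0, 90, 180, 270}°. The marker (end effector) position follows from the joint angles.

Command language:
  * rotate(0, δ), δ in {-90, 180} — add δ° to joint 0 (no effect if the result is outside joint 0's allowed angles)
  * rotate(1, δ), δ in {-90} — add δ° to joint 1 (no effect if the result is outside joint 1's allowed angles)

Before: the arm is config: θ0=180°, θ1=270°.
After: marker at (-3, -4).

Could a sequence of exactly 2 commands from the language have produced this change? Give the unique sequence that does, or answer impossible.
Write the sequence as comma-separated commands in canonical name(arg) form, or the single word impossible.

rotate(1, -90), rotate(1, -90)

t0: config: θ0=180°, θ1=270°
t=1 rotate(1, -90) ⇒ config: θ0=180°, θ1=180°
t=2 rotate(1, -90) ⇒ config: θ0=180°, θ1=90°
all 9 alternatives checked — unique.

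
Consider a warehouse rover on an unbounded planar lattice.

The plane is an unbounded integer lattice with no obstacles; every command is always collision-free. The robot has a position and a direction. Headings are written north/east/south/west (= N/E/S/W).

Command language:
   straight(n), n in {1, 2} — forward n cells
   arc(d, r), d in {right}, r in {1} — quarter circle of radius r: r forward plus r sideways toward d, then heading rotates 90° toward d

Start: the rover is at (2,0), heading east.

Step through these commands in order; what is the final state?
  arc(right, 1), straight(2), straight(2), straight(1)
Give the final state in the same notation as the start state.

at (3,-6), heading south

start: at (2,0), heading east
step 1 (arc(right, 1)): at (3,-1), heading south
step 2 (straight(2)): at (3,-3), heading south
step 3 (straight(2)): at (3,-5), heading south
step 4 (straight(1)): at (3,-6), heading south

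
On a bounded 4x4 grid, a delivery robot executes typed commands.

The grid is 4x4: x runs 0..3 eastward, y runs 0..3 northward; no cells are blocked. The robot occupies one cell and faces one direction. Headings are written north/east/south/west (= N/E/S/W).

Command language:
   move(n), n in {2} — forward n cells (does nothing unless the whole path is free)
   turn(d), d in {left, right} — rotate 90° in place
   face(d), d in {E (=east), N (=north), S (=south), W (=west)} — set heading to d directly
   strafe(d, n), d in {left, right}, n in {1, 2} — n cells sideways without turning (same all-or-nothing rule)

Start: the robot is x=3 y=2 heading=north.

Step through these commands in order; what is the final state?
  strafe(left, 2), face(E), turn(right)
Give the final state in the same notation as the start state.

x=1 y=2 heading=south

start: x=3 y=2 heading=north
[1] after strafe(left, 2): x=1 y=2 heading=north
[2] after face(E): x=1 y=2 heading=east
[3] after turn(right): x=1 y=2 heading=south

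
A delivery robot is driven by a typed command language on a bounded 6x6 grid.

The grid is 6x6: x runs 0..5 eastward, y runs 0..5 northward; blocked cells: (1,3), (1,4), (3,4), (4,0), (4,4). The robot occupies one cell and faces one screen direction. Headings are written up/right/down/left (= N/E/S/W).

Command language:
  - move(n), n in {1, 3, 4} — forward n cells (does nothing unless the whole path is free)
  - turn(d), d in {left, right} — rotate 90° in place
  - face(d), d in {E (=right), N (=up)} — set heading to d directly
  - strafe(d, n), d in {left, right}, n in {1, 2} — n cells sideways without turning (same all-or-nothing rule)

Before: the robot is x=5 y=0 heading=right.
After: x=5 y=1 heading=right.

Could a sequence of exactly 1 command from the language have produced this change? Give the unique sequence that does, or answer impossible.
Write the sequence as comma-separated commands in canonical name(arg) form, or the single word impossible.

strafe(left, 1)

key: still facing E — the one step turns nothing
begin: x=5 y=0 heading=right
step 1 (strafe(left, 1)): x=5 y=1 heading=right
uniquely the one of 11 1-step routes that fits.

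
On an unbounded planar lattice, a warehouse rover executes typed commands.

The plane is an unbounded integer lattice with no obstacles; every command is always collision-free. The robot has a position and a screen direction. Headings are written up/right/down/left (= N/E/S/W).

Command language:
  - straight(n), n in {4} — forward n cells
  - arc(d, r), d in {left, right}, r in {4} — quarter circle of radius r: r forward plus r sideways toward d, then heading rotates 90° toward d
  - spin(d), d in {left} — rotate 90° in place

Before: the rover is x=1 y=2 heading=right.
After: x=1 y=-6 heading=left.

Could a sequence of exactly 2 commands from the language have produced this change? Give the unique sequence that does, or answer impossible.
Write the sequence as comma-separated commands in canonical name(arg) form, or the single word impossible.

key: position moved to (1,-6) AND the heading swung to W — translation plus rotation needed
t0: x=1 y=2 heading=right
[1] after arc(right, 4): x=5 y=-2 heading=down
[2] after arc(right, 4): x=1 y=-6 heading=left
uniquely the one of 16 2-step routes that fits.

arc(right, 4), arc(right, 4)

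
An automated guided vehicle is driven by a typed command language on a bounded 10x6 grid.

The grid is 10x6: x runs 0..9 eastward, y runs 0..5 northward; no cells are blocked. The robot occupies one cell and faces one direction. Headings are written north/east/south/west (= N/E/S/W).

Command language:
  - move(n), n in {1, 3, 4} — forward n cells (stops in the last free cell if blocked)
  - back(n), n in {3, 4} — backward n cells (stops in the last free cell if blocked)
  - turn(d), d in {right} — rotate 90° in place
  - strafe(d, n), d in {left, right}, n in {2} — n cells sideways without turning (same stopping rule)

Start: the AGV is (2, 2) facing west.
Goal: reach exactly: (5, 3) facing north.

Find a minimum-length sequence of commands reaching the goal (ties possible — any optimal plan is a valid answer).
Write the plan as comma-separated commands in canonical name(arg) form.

t0: (2, 2) facing west
t=1 back(3) ⇒ (5, 2) facing west
t=2 turn(right) ⇒ (5, 2) facing north
t=3 move(1) ⇒ (5, 3) facing north
shorter routes all fall short; 3 is best.

back(3), turn(right), move(1)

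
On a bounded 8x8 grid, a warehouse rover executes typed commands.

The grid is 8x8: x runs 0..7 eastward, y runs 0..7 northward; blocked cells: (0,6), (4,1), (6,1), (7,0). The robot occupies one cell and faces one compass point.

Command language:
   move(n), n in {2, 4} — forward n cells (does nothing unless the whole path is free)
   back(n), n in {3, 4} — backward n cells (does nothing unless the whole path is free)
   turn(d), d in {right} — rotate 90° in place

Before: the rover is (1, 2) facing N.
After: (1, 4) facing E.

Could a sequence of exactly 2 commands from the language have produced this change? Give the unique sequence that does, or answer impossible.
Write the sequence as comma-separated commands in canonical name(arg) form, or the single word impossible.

move(2), turn(right)

key: position moved to (1,4) AND the heading swung to E — translation plus rotation needed
t0: (1, 2) facing N
t=1 move(2) ⇒ (1, 4) facing N
t=2 turn(right) ⇒ (1, 4) facing E
no other 2-command option fits: unique.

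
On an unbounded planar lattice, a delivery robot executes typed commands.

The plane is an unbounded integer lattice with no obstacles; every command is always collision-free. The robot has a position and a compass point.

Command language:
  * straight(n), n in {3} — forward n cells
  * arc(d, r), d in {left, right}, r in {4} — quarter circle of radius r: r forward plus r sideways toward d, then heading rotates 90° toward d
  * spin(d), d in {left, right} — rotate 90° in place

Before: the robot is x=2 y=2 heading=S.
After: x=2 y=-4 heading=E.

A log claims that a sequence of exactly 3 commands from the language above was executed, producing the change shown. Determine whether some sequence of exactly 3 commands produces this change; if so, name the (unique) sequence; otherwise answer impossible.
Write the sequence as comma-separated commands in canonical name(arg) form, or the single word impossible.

key: cell and facing (now E) both changed — the 3 commands mix motion and turning
begin: x=2 y=2 heading=S
t=1 straight(3) ⇒ x=2 y=-1 heading=S
t=2 straight(3) ⇒ x=2 y=-4 heading=S
t=3 spin(left) ⇒ x=2 y=-4 heading=E
no other 3-command option fits: unique.

straight(3), straight(3), spin(left)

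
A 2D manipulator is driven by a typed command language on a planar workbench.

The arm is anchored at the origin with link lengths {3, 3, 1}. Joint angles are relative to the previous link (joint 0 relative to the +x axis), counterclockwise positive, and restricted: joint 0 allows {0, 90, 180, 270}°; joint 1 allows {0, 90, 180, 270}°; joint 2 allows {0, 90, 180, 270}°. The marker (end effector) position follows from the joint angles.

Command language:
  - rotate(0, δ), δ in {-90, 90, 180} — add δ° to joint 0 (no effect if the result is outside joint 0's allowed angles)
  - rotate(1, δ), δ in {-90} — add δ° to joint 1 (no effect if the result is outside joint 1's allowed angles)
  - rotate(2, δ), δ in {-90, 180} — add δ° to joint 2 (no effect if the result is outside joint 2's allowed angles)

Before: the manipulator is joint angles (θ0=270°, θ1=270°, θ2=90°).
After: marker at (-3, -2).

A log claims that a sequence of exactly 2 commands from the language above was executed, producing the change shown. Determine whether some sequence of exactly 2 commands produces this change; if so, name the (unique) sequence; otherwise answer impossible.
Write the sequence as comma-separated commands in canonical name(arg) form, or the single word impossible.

from: joint angles (θ0=270°, θ1=270°, θ2=90°)
t=1 rotate(2, -90) ⇒ joint angles (θ0=270°, θ1=270°, θ2=0°)
t=2 rotate(2, -90) ⇒ joint angles (θ0=270°, θ1=270°, θ2=270°)
uniquely the one of 36 2-step routes that fits.

rotate(2, -90), rotate(2, -90)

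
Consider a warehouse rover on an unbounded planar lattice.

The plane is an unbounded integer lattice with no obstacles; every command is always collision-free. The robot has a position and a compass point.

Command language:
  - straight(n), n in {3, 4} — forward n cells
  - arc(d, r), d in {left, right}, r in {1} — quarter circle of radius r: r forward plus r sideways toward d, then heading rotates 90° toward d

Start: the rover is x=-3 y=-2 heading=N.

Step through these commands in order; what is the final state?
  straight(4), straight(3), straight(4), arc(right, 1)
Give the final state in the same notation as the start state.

x=-2 y=10 heading=E

initial: x=-3 y=-2 heading=N
1. straight(4) → x=-3 y=2 heading=N
2. straight(3) → x=-3 y=5 heading=N
3. straight(4) → x=-3 y=9 heading=N
4. arc(right, 1) → x=-2 y=10 heading=E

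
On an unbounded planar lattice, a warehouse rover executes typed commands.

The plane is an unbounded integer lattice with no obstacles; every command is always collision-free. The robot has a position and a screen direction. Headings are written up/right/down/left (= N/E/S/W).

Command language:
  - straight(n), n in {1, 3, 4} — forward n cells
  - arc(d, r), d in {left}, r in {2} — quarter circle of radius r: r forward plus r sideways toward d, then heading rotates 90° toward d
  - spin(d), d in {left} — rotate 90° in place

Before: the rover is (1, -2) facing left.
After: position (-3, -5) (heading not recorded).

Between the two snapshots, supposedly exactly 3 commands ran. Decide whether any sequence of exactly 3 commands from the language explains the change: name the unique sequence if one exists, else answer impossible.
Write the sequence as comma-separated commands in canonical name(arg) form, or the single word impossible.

straight(4), spin(left), straight(3)

key: order matters: swapping straight(4) and straight(3) lands elsewhere
begin: (1, -2) facing left
t=1 straight(4) ⇒ (-3, -2) facing left
t=2 spin(left) ⇒ (-3, -2) facing down
t=3 straight(3) ⇒ (-3, -5) facing down
no other 3-command option fits: unique.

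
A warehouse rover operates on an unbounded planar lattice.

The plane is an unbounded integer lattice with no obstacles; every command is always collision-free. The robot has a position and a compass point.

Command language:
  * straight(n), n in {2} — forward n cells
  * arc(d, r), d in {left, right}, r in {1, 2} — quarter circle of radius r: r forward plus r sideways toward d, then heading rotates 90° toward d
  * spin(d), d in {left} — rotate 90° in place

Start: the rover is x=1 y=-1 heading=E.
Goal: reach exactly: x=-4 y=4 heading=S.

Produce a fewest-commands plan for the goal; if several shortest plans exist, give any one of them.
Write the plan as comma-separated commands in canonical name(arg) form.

start: x=1 y=-1 heading=E
1. arc(left, 1) → x=2 y=0 heading=N
2. arc(left, 1) → x=1 y=1 heading=W
3. arc(right, 2) → x=-1 y=3 heading=N
4. arc(left, 2) → x=-3 y=5 heading=W
5. arc(left, 1) → x=-4 y=4 heading=S
shorter routes all fall short; 5 is best.

arc(left, 1), arc(left, 1), arc(right, 2), arc(left, 2), arc(left, 1)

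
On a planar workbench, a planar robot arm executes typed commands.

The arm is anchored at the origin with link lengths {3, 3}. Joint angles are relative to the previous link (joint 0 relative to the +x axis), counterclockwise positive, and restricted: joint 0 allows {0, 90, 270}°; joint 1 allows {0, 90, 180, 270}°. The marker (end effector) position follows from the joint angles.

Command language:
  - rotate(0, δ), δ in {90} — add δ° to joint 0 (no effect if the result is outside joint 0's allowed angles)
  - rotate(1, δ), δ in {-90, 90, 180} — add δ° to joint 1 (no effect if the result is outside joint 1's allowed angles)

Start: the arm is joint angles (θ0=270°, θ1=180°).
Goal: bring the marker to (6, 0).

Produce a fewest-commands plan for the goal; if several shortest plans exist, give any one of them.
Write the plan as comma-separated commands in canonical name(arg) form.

rotate(0, 90), rotate(1, 180)

t0: joint angles (θ0=270°, θ1=180°)
t=1 rotate(0, 90) ⇒ joint angles (θ0=0°, θ1=180°)
t=2 rotate(1, 180) ⇒ joint angles (θ0=0°, θ1=0°)
nothing shorter than 2 reaches the goal.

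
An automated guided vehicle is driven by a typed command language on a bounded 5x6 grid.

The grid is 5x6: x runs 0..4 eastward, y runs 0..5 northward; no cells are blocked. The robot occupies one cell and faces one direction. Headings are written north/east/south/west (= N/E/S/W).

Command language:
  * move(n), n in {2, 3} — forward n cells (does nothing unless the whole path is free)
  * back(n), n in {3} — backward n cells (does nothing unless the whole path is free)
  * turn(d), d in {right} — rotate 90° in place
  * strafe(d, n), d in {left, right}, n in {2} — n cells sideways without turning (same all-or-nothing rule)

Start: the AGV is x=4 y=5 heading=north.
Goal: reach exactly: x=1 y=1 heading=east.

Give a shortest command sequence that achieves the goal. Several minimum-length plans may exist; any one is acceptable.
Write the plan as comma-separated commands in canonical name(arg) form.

turn(right), back(3), strafe(right, 2), strafe(right, 2)

t0: x=4 y=5 heading=north
[1] after turn(right): x=4 y=5 heading=east
[2] after back(3): x=1 y=5 heading=east
[3] after strafe(right, 2): x=1 y=3 heading=east
[4] after strafe(right, 2): x=1 y=1 heading=east
nothing shorter than 4 reaches the goal.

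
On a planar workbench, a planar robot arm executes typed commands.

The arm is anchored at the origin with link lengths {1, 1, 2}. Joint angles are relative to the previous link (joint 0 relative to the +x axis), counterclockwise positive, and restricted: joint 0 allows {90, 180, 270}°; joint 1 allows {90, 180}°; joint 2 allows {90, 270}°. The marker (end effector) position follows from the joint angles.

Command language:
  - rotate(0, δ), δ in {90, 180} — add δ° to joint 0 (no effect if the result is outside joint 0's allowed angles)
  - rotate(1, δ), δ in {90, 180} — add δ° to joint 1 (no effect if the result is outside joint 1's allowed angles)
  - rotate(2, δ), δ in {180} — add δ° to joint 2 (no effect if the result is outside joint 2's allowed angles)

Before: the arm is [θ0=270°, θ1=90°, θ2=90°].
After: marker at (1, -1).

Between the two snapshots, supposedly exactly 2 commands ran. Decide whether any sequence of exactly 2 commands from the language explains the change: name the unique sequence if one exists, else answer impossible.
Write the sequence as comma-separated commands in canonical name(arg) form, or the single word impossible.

rotate(0, 180), rotate(0, 90)

key: order matters: swapping rotate(0, 180) and rotate(0, 90) lands elsewhere
from: [θ0=270°, θ1=90°, θ2=90°]
1. rotate(0, 180) → [θ0=90°, θ1=90°, θ2=90°]
2. rotate(0, 90) → [θ0=180°, θ1=90°, θ2=90°]
no other 2-command option fits: unique.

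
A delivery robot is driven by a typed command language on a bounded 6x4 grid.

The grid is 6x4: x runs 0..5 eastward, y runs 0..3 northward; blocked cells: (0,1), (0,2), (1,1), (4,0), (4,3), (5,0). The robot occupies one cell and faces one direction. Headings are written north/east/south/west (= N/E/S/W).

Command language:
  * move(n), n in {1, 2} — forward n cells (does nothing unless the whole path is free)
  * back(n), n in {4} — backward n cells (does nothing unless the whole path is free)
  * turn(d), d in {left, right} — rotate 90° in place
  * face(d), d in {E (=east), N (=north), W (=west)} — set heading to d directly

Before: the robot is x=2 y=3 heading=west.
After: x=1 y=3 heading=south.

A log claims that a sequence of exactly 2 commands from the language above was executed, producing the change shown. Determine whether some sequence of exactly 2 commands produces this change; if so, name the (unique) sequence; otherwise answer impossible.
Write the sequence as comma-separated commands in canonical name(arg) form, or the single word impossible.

move(1), turn(left)

key: position moved to (1,3) AND the heading swung to S — translation plus rotation needed
t0: x=2 y=3 heading=west
t=1 move(1) ⇒ x=1 y=3 heading=west
t=2 turn(left) ⇒ x=1 y=3 heading=south
no rival 2-sequence matches.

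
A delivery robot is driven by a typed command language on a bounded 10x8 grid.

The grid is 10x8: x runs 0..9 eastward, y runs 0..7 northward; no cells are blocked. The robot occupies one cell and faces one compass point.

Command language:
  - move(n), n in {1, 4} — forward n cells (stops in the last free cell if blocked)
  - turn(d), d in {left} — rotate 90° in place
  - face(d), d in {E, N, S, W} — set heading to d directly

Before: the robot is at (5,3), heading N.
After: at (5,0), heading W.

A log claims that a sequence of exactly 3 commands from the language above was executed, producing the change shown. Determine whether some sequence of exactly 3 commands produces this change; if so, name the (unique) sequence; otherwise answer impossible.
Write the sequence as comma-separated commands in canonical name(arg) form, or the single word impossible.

key: move(4) runs into the grid edge before its full distance
initial: at (5,3), heading N
t=1 face(S) ⇒ at (5,3), heading S
t=2 move(4) ⇒ at (5,0), heading S
t=3 face(W) ⇒ at (5,0), heading W
all 343 alternatives checked — unique.

face(S), move(4), face(W)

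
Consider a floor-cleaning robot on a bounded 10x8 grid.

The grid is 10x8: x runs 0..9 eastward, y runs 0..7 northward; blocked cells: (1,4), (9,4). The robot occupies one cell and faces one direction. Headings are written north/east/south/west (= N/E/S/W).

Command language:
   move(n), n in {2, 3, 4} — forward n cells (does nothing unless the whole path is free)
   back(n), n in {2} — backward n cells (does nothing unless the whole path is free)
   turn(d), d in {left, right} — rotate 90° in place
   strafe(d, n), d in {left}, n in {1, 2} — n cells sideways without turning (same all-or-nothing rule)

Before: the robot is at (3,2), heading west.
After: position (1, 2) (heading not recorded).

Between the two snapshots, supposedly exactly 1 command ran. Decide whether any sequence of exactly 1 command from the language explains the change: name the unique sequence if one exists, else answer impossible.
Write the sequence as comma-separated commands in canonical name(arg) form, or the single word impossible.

start: at (3,2), heading west
step 1 (move(2)): at (1,2), heading west
no other 1-command option fits: unique.

move(2)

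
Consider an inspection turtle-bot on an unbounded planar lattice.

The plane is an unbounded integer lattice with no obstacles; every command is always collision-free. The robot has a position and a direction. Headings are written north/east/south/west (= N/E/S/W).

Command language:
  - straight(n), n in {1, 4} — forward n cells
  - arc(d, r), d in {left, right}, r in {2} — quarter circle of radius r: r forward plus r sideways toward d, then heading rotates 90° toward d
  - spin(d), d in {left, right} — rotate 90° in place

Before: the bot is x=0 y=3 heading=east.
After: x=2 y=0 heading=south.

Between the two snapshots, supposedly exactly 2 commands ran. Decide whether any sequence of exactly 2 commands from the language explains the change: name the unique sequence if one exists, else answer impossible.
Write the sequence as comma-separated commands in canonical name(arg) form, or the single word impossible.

key: order matters: swapping arc(right, 2) and straight(1) lands elsewhere
from: x=0 y=3 heading=east
1. arc(right, 2) → x=2 y=1 heading=south
2. straight(1) → x=2 y=0 heading=south
no other 2-command option fits: unique.

arc(right, 2), straight(1)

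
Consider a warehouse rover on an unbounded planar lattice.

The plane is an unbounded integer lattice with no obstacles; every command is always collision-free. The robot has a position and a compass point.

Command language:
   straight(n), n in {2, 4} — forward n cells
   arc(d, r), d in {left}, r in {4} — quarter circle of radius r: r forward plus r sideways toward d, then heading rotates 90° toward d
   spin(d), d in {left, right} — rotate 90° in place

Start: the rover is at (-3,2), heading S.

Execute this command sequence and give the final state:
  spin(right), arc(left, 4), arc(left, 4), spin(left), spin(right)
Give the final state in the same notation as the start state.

initial: at (-3,2), heading S
[1] after spin(right): at (-3,2), heading W
[2] after arc(left, 4): at (-7,-2), heading S
[3] after arc(left, 4): at (-3,-6), heading E
[4] after spin(left): at (-3,-6), heading N
[5] after spin(right): at (-3,-6), heading E

at (-3,-6), heading E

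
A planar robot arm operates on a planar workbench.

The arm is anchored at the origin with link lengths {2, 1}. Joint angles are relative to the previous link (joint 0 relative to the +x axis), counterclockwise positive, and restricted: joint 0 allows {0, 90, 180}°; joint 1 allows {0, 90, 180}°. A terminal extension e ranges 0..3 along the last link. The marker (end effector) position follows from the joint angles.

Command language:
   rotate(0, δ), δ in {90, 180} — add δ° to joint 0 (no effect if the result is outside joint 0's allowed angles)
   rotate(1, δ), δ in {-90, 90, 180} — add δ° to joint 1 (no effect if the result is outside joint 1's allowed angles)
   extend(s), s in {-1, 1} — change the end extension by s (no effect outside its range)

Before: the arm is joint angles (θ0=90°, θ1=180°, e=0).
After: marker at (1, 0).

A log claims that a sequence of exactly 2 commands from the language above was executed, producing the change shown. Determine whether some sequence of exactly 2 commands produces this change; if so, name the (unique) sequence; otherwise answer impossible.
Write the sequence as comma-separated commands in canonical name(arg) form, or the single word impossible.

key: running rotate(0, 180) before rotate(0, 90) would end elsewhere — order is forced
t0: joint angles (θ0=90°, θ1=180°, e=0)
1. rotate(0, 90) → joint angles (θ0=180°, θ1=180°, e=0)
2. rotate(0, 180) → joint angles (θ0=0°, θ1=180°, e=0)
all 49 alternatives checked — unique.

rotate(0, 90), rotate(0, 180)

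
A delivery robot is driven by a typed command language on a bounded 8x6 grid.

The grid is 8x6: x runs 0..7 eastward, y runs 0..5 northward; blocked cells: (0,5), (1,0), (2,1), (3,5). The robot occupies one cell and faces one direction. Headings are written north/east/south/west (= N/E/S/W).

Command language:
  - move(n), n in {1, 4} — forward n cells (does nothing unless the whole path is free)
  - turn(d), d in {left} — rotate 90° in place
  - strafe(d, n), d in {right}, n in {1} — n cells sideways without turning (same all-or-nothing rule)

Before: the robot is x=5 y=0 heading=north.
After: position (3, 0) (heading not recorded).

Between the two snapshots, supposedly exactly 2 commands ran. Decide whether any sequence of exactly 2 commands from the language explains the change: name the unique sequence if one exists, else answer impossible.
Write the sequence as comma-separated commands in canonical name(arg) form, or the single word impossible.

all 16 sequences checked — none match.

impossible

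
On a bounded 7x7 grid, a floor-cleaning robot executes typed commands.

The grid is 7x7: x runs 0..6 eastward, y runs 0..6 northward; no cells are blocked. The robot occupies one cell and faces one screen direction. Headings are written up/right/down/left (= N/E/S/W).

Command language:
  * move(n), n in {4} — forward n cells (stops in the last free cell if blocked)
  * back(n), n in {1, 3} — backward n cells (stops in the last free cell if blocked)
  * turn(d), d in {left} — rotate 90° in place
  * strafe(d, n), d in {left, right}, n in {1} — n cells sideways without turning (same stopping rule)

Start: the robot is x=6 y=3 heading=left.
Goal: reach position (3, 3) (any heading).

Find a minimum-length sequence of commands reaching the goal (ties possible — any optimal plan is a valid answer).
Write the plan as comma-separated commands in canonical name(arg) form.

move(4), back(1)

start: x=6 y=3 heading=left
1. move(4) → x=2 y=3 heading=left
2. back(1) → x=3 y=3 heading=left
minimal: 2 command(s), checked below 2.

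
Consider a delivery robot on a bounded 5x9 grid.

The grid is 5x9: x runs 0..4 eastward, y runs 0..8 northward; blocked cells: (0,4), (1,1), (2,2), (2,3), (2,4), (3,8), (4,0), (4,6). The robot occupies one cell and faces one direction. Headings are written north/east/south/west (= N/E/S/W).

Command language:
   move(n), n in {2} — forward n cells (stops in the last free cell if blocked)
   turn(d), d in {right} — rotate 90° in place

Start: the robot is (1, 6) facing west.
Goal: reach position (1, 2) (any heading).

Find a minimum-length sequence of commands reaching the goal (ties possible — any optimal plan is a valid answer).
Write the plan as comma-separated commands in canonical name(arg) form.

turn(right), turn(right), turn(right), move(2), move(2)

start: (1, 6) facing west
1. turn(right) → (1, 6) facing north
2. turn(right) → (1, 6) facing east
3. turn(right) → (1, 6) facing south
4. move(2) → (1, 4) facing south
5. move(2) → (1, 2) facing south
nothing shorter than 5 reaches the goal.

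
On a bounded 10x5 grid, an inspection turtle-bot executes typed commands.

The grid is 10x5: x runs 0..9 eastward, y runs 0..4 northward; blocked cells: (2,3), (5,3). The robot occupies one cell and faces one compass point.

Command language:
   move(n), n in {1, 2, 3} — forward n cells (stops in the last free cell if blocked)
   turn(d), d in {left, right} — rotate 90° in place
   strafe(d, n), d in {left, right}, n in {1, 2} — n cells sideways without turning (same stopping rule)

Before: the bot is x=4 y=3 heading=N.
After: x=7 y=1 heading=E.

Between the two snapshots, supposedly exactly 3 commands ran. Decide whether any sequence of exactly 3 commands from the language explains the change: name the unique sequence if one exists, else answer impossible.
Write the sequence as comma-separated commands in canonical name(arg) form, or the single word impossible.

key: cell and facing (now E) both changed — the 3 commands mix motion and turning
from: x=4 y=3 heading=N
1. turn(right) → x=4 y=3 heading=E
2. strafe(right, 2) → x=4 y=1 heading=E
3. move(3) → x=7 y=1 heading=E
no rival 3-sequence matches.

turn(right), strafe(right, 2), move(3)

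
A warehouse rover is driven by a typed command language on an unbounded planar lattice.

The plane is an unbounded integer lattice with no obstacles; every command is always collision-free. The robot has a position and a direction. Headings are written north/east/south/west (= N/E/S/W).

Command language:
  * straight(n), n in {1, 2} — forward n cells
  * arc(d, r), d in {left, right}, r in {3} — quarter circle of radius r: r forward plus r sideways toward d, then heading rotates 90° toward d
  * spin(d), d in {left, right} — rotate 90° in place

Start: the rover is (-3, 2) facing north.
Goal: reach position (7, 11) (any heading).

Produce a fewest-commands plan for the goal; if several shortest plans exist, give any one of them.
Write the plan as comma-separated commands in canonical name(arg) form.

arc(right, 3), arc(left, 3), arc(right, 3), straight(1)

start: (-3, 2) facing north
[1] after arc(right, 3): (0, 5) facing east
[2] after arc(left, 3): (3, 8) facing north
[3] after arc(right, 3): (6, 11) facing east
[4] after straight(1): (7, 11) facing east
minimal: 4 command(s), checked below 4.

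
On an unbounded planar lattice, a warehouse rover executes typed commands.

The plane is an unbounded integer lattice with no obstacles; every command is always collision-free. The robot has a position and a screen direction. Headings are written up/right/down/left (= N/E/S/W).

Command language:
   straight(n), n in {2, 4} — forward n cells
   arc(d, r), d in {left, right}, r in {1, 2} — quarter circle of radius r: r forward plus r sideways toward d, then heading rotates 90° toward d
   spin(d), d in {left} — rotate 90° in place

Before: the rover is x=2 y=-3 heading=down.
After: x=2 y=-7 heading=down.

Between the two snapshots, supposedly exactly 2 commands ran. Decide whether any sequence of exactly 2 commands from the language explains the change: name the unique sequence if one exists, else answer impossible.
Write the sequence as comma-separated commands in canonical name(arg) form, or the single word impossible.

key: still facing S at the end — nothing in the sequence rotates
t0: x=2 y=-3 heading=down
[1] after straight(2): x=2 y=-5 heading=down
[2] after straight(2): x=2 y=-7 heading=down
all 49 alternatives checked — unique.

straight(2), straight(2)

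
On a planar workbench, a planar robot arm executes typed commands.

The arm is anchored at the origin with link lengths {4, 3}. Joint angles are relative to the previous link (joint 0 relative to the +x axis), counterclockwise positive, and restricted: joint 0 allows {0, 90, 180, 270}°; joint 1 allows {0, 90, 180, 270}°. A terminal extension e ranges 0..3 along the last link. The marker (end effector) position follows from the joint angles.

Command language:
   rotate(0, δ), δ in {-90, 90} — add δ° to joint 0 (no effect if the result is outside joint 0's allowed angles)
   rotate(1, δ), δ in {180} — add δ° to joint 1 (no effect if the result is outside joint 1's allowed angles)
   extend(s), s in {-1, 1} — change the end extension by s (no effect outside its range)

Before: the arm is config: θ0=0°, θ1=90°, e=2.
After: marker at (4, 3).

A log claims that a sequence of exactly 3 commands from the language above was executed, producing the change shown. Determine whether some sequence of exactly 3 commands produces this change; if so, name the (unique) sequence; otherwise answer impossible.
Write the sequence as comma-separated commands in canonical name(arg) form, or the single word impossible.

extend(-1), extend(-1), extend(-1)

begin: config: θ0=0°, θ1=90°, e=2
t=1 extend(-1) ⇒ config: θ0=0°, θ1=90°, e=1
t=2 extend(-1) ⇒ config: θ0=0°, θ1=90°, e=0
t=3 extend(-1) ⇒ config: θ0=0°, θ1=90°, e=0
all 125 alternatives checked — unique.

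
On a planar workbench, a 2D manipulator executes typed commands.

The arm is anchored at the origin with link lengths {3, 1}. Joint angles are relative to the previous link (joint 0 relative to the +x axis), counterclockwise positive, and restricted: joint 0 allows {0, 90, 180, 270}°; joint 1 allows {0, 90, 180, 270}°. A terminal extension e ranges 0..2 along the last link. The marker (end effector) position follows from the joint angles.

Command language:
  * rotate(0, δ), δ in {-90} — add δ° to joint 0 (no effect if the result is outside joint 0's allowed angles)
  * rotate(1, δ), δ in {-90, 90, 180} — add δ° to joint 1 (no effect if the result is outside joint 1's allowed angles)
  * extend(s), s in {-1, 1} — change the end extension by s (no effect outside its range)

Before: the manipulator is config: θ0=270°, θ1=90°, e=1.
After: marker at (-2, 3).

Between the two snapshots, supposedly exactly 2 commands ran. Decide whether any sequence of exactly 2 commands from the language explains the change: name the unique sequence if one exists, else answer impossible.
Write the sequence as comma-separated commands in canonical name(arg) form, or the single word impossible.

begin: config: θ0=270°, θ1=90°, e=1
step 1 (rotate(0, -90)): config: θ0=180°, θ1=90°, e=1
step 2 (rotate(0, -90)): config: θ0=90°, θ1=90°, e=1
uniquely the one of 36 2-step routes that fits.

rotate(0, -90), rotate(0, -90)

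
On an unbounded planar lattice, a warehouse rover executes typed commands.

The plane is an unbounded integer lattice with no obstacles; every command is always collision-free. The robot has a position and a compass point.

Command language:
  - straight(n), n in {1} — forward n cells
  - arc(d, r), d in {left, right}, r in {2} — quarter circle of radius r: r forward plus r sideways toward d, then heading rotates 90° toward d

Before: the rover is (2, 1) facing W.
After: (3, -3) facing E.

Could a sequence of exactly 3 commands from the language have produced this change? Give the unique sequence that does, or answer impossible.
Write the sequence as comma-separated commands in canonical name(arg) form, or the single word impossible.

arc(left, 2), arc(left, 2), straight(1)

key: order matters: swapping arc(left, 2) and straight(1) lands elsewhere
from: (2, 1) facing W
1. arc(left, 2) → (0, -1) facing S
2. arc(left, 2) → (2, -3) facing E
3. straight(1) → (3, -3) facing E
no other 3-command option fits: unique.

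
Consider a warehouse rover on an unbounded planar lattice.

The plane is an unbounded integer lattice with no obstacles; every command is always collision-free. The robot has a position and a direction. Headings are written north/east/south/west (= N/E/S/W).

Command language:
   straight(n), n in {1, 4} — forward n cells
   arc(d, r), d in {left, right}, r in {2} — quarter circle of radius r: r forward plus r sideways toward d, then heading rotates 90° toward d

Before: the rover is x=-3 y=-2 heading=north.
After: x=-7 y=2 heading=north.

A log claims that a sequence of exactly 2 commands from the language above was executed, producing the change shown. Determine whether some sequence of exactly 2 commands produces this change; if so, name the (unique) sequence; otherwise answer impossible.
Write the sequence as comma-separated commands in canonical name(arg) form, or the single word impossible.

arc(left, 2), arc(right, 2)

key: still facing N at the end — net rotation zero over 2 steps
begin: x=-3 y=-2 heading=north
step 1 (arc(left, 2)): x=-5 y=0 heading=west
step 2 (arc(right, 2)): x=-7 y=2 heading=north
all 16 alternatives checked — unique.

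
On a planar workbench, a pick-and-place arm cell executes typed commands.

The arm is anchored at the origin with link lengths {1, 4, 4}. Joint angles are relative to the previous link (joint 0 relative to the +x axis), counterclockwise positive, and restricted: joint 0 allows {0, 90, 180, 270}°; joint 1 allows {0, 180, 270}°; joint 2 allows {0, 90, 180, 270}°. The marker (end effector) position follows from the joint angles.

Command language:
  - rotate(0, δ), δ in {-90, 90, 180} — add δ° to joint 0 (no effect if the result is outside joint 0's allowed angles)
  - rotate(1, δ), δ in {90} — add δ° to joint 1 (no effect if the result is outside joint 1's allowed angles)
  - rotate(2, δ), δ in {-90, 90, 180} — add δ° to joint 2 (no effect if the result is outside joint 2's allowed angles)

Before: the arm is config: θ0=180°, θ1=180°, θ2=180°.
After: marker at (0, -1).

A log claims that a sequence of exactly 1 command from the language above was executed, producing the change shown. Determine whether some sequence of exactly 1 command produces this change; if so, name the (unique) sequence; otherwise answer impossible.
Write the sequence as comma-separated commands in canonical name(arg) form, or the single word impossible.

rotate(0, 90)

begin: config: θ0=180°, θ1=180°, θ2=180°
[1] after rotate(0, 90): config: θ0=270°, θ1=180°, θ2=180°
no rival 1-sequence matches.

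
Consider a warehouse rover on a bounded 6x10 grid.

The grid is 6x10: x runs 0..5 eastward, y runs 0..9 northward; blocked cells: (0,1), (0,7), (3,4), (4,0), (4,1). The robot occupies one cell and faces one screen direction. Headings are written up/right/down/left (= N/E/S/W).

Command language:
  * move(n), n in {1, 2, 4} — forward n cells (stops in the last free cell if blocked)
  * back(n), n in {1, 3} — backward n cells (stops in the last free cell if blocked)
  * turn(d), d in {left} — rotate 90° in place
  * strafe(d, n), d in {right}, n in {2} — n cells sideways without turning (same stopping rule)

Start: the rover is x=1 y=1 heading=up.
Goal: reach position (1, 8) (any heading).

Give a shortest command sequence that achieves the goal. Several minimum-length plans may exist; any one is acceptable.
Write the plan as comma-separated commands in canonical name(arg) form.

from: x=1 y=1 heading=up
[1] after move(4): x=1 y=5 heading=up
[2] after move(4): x=1 y=9 heading=up
[3] after back(1): x=1 y=8 heading=up
shorter routes all fall short; 3 is best.

move(4), move(4), back(1)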